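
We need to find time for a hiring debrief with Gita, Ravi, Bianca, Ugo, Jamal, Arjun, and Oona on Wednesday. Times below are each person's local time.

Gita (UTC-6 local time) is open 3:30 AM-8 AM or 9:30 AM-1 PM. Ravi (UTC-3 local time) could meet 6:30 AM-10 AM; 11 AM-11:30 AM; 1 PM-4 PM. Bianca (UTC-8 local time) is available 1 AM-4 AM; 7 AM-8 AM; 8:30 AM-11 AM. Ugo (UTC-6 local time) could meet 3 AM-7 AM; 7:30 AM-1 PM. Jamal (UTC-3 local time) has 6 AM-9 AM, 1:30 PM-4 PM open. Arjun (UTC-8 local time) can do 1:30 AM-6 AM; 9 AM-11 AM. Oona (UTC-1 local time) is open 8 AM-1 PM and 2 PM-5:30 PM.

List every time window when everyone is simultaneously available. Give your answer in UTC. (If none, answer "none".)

Gita in UTC: 09:30-14:00, 15:30-19:00 (add 6h to convert from UTC-6).
Ravi in UTC: 09:30-13:00, 14:00-14:30, 16:00-19:00 (add 3h to convert from UTC-3).
Bianca in UTC: 09:00-12:00, 15:00-16:00, 16:30-19:00 (add 8h to convert from UTC-8).
Ugo in UTC: 09:00-13:00, 13:30-19:00 (add 6h to convert from UTC-6).
Jamal in UTC: 09:00-12:00, 16:30-19:00 (add 3h to convert from UTC-3).
Arjun in UTC: 09:30-14:00, 17:00-19:00 (add 8h to convert from UTC-8).
Oona in UTC: 09:00-14:00, 15:00-18:30 (add 1h to convert from UTC-1).
Gita ∩ Ravi: 09:30-13:00, 16:00-19:00.
Gita ∩ Ravi ∩ Bianca: 09:30-12:00, 16:30-19:00.
Gita ∩ Ravi ∩ Bianca ∩ Ugo: 09:30-12:00, 16:30-19:00.
Gita ∩ Ravi ∩ Bianca ∩ Ugo ∩ Jamal: 09:30-12:00, 16:30-19:00.
Gita ∩ Ravi ∩ Bianca ∩ Ugo ∩ Jamal ∩ Arjun: 09:30-12:00, 17:00-19:00.
Gita ∩ Ravi ∩ Bianca ∩ Ugo ∩ Jamal ∩ Arjun ∩ Oona: 09:30-12:00, 17:00-18:30.

09:30-12:00, 17:00-18:30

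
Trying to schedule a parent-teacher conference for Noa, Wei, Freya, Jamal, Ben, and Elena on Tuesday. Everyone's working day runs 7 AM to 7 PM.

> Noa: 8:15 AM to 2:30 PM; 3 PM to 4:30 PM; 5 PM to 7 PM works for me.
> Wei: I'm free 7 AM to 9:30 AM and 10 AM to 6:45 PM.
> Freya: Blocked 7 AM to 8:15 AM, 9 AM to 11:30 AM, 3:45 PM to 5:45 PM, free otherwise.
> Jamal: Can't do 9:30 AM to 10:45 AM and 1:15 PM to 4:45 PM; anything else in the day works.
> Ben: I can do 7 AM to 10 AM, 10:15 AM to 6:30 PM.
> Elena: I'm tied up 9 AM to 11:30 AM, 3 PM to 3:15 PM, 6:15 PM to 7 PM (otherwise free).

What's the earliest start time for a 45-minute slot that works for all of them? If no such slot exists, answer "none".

08:15

Noa free: 08:15-14:30, 15:00-16:30, 17:00-19:00.
Wei free: 07:00-09:30, 10:00-18:45.
Freya free: 08:15-09:00, 11:30-15:45, 17:45-19:00 (invert busy blocks within the working day).
Jamal free: 07:00-09:30, 10:45-13:15, 16:45-19:00 (invert busy blocks within the working day).
Ben free: 07:00-10:00, 10:15-18:30.
Elena free: 07:00-09:00, 11:30-15:00, 15:15-18:15 (invert busy blocks within the working day).
Noa ∩ Wei: 08:15-09:30, 10:00-14:30, 15:00-16:30, 17:00-18:45.
Noa ∩ Wei ∩ Freya: 08:15-09:00, 11:30-14:30, 15:00-15:45, 17:45-18:45.
Noa ∩ Wei ∩ Freya ∩ Jamal: 08:15-09:00, 11:30-13:15, 17:45-18:45.
Noa ∩ Wei ∩ Freya ∩ Jamal ∩ Ben: 08:15-09:00, 11:30-13:15, 17:45-18:30.
Noa ∩ Wei ∩ Freya ∩ Jamal ∩ Ben ∩ Elena: 08:15-09:00, 11:30-13:15, 17:45-18:15.
The first common window of at least 45 minutes is 08:15-09:00, so the earliest start is 08:15.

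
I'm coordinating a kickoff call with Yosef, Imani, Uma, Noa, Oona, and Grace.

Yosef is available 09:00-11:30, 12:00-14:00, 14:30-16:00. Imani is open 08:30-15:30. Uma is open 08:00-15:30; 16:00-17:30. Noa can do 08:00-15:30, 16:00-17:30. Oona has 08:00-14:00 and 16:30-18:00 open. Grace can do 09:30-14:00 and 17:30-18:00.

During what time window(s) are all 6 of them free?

09:30-11:30, 12:00-14:00

Yosef ∩ Imani: 09:00-11:30, 12:00-14:00, 14:30-15:30.
Yosef ∩ Imani ∩ Uma: 09:00-11:30, 12:00-14:00, 14:30-15:30.
Yosef ∩ Imani ∩ Uma ∩ Noa: 09:00-11:30, 12:00-14:00, 14:30-15:30.
Yosef ∩ Imani ∩ Uma ∩ Noa ∩ Oona: 09:00-11:30, 12:00-14:00.
Yosef ∩ Imani ∩ Uma ∩ Noa ∩ Oona ∩ Grace: 09:30-11:30, 12:00-14:00.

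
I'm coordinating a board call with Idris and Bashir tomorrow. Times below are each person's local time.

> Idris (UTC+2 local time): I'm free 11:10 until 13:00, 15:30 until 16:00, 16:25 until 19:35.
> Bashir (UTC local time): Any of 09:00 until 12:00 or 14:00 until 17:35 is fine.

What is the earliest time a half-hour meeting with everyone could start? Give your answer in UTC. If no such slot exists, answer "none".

09:10

Idris in UTC: 09:10-11:00, 13:30-14:00, 14:25-17:35 (subtract 2h to convert from UTC+2).
Bashir in UTC: 09:00-12:00, 14:00-17:35.
Idris ∩ Bashir: 09:10-11:00, 14:25-17:35.
Those are the intersection windows.
The first common window of at least 30 minutes is 09:10-11:00, so the earliest start is 09:10.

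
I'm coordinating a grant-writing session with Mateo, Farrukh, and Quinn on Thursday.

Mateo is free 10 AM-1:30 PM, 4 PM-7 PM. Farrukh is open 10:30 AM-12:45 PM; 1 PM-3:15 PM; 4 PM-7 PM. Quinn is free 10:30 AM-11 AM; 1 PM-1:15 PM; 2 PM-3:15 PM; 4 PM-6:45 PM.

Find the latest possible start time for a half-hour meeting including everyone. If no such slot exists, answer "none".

Mateo ∩ Farrukh: 10:30-12:45, 13:00-13:30, 16:00-19:00.
Mateo ∩ Farrukh ∩ Quinn: 10:30-11:00, 13:00-13:15, 16:00-18:45.
The last common window of at least 30 minutes is 16:00-18:45; a 30-minute meeting can start as late as 18:15 and still end by 18:45.

18:15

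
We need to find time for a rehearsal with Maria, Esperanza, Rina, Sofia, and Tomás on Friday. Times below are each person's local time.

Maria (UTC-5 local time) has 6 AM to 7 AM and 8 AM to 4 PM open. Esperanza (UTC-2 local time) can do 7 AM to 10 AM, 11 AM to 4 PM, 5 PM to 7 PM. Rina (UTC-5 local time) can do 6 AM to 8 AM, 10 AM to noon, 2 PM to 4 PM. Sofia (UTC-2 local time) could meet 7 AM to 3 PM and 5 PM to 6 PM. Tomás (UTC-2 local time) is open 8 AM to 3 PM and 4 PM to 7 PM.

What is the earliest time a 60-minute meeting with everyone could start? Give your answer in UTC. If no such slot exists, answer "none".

11:00

Maria in UTC: 11:00-12:00, 13:00-21:00 (add 5h to convert from UTC-5).
Esperanza in UTC: 09:00-12:00, 13:00-18:00, 19:00-21:00 (add 2h to convert from UTC-2).
Rina in UTC: 11:00-13:00, 15:00-17:00, 19:00-21:00 (add 5h to convert from UTC-5).
Sofia in UTC: 09:00-17:00, 19:00-20:00 (add 2h to convert from UTC-2).
Tomás in UTC: 10:00-17:00, 18:00-21:00 (add 2h to convert from UTC-2).
Maria ∩ Esperanza: 11:00-12:00, 13:00-18:00, 19:00-21:00.
Maria ∩ Esperanza ∩ Rina: 11:00-12:00, 15:00-17:00, 19:00-21:00.
Maria ∩ Esperanza ∩ Rina ∩ Sofia: 11:00-12:00, 15:00-17:00, 19:00-20:00.
Maria ∩ Esperanza ∩ Rina ∩ Sofia ∩ Tomás: 11:00-12:00, 15:00-17:00, 19:00-20:00.
Those are the intersection windows.
The first common window of at least 60 minutes is 11:00-12:00, so the earliest start is 11:00.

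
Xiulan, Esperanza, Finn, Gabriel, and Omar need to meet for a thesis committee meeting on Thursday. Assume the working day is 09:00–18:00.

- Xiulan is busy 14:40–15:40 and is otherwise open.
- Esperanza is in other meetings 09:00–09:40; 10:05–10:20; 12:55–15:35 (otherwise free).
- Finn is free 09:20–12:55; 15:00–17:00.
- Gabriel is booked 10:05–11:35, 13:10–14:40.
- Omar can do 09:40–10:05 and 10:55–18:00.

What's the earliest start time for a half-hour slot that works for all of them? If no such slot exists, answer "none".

11:35

Xiulan free: 09:00-14:40, 15:40-18:00 (invert busy blocks within the working day).
Esperanza free: 09:40-10:05, 10:20-12:55, 15:35-18:00 (invert busy blocks within the working day).
Finn free: 09:20-12:55, 15:00-17:00.
Gabriel free: 09:00-10:05, 11:35-13:10, 14:40-18:00 (invert busy blocks within the working day).
Omar free: 09:40-10:05, 10:55-18:00.
Xiulan ∩ Esperanza: 09:40-10:05, 10:20-12:55, 15:40-18:00.
Xiulan ∩ Esperanza ∩ Finn: 09:40-10:05, 10:20-12:55, 15:40-17:00.
Xiulan ∩ Esperanza ∩ Finn ∩ Gabriel: 09:40-10:05, 11:35-12:55, 15:40-17:00.
Xiulan ∩ Esperanza ∩ Finn ∩ Gabriel ∩ Omar: 09:40-10:05, 11:35-12:55, 15:40-17:00.
The first common window of at least 30 minutes is 11:35-12:55, so the earliest start is 11:35.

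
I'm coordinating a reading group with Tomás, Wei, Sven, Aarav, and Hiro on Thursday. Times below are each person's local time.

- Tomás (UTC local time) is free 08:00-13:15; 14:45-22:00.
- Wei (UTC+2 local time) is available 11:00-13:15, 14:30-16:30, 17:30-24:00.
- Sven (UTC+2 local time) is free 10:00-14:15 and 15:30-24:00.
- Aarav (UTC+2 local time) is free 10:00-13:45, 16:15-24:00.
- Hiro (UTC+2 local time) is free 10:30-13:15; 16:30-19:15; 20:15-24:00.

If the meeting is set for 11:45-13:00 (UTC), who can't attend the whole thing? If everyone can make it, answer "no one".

Tomás in UTC: 08:00-13:15, 14:45-22:00.
Wei in UTC: 09:00-11:15, 12:30-14:30, 15:30-22:00 (subtract 2h to convert from UTC+2).
Sven in UTC: 08:00-12:15, 13:30-22:00 (subtract 2h to convert from UTC+2).
Aarav in UTC: 08:00-11:45, 14:15-22:00 (subtract 2h to convert from UTC+2).
Hiro in UTC: 08:30-11:15, 14:30-17:15, 18:15-22:00 (subtract 2h to convert from UTC+2).
Tomás: free for 11:45-13:00. Wei: not fully free for 11:45-13:00. Sven: not fully free for 11:45-13:00. Aarav: not fully free for 11:45-13:00. Hiro: not fully free for 11:45-13:00.

Aarav, Hiro, Sven, Wei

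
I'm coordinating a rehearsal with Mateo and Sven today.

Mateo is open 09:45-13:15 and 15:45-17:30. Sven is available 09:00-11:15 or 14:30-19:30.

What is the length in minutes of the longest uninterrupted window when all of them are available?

105

Mateo ∩ Sven: 09:45-11:15, 15:45-17:30.
The longest is 15:45-17:30 at 105 minutes.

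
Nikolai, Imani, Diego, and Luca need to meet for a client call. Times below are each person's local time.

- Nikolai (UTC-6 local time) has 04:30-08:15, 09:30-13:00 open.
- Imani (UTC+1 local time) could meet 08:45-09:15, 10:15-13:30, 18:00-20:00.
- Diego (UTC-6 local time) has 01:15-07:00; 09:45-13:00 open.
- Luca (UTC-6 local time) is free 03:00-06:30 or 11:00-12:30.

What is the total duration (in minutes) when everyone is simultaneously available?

210

Nikolai in UTC: 10:30-14:15, 15:30-19:00 (add 6h to convert from UTC-6).
Imani in UTC: 07:45-08:15, 09:15-12:30, 17:00-19:00 (subtract 1h to convert from UTC+1).
Diego in UTC: 07:15-13:00, 15:45-19:00 (add 6h to convert from UTC-6).
Luca in UTC: 09:00-12:30, 17:00-18:30 (add 6h to convert from UTC-6).
Nikolai ∩ Imani: 10:30-12:30, 17:00-19:00.
Nikolai ∩ Imani ∩ Diego: 10:30-12:30, 17:00-19:00.
Nikolai ∩ Imani ∩ Diego ∩ Luca: 10:30-12:30, 17:00-18:30.
Summing the common windows: 120 + 90 = 210 minutes.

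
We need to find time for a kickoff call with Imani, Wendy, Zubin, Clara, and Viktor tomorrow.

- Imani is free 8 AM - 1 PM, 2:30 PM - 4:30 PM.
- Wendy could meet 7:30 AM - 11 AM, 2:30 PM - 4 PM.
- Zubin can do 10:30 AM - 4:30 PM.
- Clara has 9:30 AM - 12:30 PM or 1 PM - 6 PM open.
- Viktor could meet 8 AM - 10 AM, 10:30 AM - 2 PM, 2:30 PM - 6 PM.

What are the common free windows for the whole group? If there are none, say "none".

Imani ∩ Wendy: 08:00-11:00, 14:30-16:00.
Imani ∩ Wendy ∩ Zubin: 10:30-11:00, 14:30-16:00.
Imani ∩ Wendy ∩ Zubin ∩ Clara: 10:30-11:00, 14:30-16:00.
Imani ∩ Wendy ∩ Zubin ∩ Clara ∩ Viktor: 10:30-11:00, 14:30-16:00.

10:30-11:00, 14:30-16:00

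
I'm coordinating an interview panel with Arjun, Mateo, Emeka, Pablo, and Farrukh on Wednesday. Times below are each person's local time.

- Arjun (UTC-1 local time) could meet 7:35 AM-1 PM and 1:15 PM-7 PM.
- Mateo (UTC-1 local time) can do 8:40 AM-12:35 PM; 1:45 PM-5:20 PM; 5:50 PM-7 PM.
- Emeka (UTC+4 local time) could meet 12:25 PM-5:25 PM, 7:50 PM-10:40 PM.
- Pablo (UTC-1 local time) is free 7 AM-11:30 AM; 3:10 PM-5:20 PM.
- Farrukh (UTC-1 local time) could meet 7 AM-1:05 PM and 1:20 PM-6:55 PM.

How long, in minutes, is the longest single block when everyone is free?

Arjun in UTC: 08:35-14:00, 14:15-20:00 (add 1h to convert from UTC-1).
Mateo in UTC: 09:40-13:35, 14:45-18:20, 18:50-20:00 (add 1h to convert from UTC-1).
Emeka in UTC: 08:25-13:25, 15:50-18:40 (subtract 4h to convert from UTC+4).
Pablo in UTC: 08:00-12:30, 16:10-18:20 (add 1h to convert from UTC-1).
Farrukh in UTC: 08:00-14:05, 14:20-19:55 (add 1h to convert from UTC-1).
Arjun ∩ Mateo: 09:40-13:35, 14:45-18:20, 18:50-20:00.
Arjun ∩ Mateo ∩ Emeka: 09:40-13:25, 15:50-18:20.
Arjun ∩ Mateo ∩ Emeka ∩ Pablo: 09:40-12:30, 16:10-18:20.
Arjun ∩ Mateo ∩ Emeka ∩ Pablo ∩ Farrukh: 09:40-12:30, 16:10-18:20.
So the common availability across everyone is 09:40-12:30, 16:10-18:20.
The longest is 09:40-12:30 at 170 minutes.

170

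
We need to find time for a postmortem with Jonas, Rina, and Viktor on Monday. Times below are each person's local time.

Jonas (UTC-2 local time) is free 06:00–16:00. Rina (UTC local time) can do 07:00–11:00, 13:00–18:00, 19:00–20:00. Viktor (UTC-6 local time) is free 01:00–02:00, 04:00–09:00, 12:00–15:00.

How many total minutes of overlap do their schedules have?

Jonas in UTC: 08:00-18:00 (add 2h to convert from UTC-2).
Rina in UTC: 07:00-11:00, 13:00-18:00, 19:00-20:00.
Viktor in UTC: 07:00-08:00, 10:00-15:00, 18:00-21:00 (add 6h to convert from UTC-6).
Jonas ∩ Rina: 08:00-11:00, 13:00-18:00.
Jonas ∩ Rina ∩ Viktor: 10:00-11:00, 13:00-15:00.
Summing the common windows: 60 + 120 = 180 minutes.

180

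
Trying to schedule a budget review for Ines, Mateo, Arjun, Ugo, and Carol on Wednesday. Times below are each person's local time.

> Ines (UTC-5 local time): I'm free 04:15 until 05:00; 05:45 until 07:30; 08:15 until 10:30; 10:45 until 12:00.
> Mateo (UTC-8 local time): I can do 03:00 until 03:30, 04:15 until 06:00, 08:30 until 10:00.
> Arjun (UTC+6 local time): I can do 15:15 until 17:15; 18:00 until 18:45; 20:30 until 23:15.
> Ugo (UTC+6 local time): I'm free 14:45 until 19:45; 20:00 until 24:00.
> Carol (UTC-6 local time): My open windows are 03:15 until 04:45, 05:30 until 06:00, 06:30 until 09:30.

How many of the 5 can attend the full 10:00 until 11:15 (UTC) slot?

2

Ines in UTC: 09:15-10:00, 10:45-12:30, 13:15-15:30, 15:45-17:00 (add 5h to convert from UTC-5).
Mateo in UTC: 11:00-11:30, 12:15-14:00, 16:30-18:00 (add 8h to convert from UTC-8).
Arjun in UTC: 09:15-11:15, 12:00-12:45, 14:30-17:15 (subtract 6h to convert from UTC+6).
Ugo in UTC: 08:45-13:45, 14:00-18:00 (subtract 6h to convert from UTC+6).
Carol in UTC: 09:15-10:45, 11:30-12:00, 12:30-15:30 (add 6h to convert from UTC-6).
Arjun and Ugo can make the full 10:00-11:15 slot — that's 2.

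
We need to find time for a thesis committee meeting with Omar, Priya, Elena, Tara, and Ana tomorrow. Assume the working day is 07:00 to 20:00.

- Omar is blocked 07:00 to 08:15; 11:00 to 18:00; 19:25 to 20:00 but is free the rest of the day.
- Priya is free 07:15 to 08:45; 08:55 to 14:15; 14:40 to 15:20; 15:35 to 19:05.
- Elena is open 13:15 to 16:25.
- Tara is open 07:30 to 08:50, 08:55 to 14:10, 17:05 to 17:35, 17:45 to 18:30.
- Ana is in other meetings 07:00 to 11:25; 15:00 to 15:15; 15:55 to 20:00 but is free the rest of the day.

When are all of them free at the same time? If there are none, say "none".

none

Omar free: 08:15-11:00, 18:00-19:25 (invert busy blocks within the working day).
Priya free: 07:15-08:45, 08:55-14:15, 14:40-15:20, 15:35-19:05.
Elena free: 13:15-16:25.
Tara free: 07:30-08:50, 08:55-14:10, 17:05-17:35, 17:45-18:30.
Ana free: 11:25-15:00, 15:15-15:55 (invert busy blocks within the working day).
Omar ∩ Priya: 08:15-08:45, 08:55-11:00, 18:00-19:05.
Omar ∩ Priya ∩ Elena: ∅.
Omar ∩ Priya ∩ Elena ∩ Tara: ∅.
Omar ∩ Priya ∩ Elena ∩ Tara ∩ Ana: ∅.
There is no time when everyone is free.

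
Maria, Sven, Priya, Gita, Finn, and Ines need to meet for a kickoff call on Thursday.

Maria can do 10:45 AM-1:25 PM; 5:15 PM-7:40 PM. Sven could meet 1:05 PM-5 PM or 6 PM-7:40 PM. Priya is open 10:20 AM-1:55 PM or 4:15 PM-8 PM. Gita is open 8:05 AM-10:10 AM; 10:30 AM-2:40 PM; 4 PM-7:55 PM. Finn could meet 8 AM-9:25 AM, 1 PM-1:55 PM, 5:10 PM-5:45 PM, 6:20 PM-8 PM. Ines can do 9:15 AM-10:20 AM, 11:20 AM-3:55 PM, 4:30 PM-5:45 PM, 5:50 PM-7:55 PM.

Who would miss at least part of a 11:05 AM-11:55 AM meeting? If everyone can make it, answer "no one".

Maria: free for 11:05-11:55. Sven: not fully free for 11:05-11:55. Priya: free for 11:05-11:55. Gita: free for 11:05-11:55. Finn: not fully free for 11:05-11:55. Ines: not fully free for 11:05-11:55.

Finn, Ines, Sven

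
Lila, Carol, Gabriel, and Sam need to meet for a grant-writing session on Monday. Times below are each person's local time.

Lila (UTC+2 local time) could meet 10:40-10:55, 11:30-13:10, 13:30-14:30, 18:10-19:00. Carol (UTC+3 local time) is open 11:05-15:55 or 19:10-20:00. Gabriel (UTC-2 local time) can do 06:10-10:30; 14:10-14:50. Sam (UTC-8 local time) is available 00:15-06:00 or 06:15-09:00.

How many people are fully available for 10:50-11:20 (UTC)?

3

Lila in UTC: 08:40-08:55, 09:30-11:10, 11:30-12:30, 16:10-17:00 (subtract 2h to convert from UTC+2).
Carol in UTC: 08:05-12:55, 16:10-17:00 (subtract 3h to convert from UTC+3).
Gabriel in UTC: 08:10-12:30, 16:10-16:50 (add 2h to convert from UTC-2).
Sam in UTC: 08:15-14:00, 14:15-17:00 (add 8h to convert from UTC-8).
Carol, Gabriel, and Sam can make the full 10:50-11:20 slot — that's 3.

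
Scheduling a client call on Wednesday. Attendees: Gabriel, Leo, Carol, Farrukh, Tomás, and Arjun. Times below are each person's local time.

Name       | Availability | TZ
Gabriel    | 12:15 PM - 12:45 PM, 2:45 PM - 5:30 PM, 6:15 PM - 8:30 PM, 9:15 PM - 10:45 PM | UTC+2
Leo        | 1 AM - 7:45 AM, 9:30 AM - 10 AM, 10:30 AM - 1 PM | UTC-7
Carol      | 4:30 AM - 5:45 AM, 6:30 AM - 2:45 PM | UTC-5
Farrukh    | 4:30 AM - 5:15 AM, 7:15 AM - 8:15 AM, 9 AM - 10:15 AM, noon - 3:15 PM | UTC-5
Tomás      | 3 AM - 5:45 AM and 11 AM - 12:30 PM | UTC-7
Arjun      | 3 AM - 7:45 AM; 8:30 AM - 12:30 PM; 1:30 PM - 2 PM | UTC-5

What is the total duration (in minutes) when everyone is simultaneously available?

0

Gabriel in UTC: 10:15-10:45, 12:45-15:30, 16:15-18:30, 19:15-20:45 (subtract 2h to convert from UTC+2).
Leo in UTC: 08:00-14:45, 16:30-17:00, 17:30-20:00 (add 7h to convert from UTC-7).
Carol in UTC: 09:30-10:45, 11:30-19:45 (add 5h to convert from UTC-5).
Farrukh in UTC: 09:30-10:15, 12:15-13:15, 14:00-15:15, 17:00-20:15 (add 5h to convert from UTC-5).
Tomás in UTC: 10:00-12:45, 18:00-19:30 (add 7h to convert from UTC-7).
Arjun in UTC: 08:00-12:45, 13:30-17:30, 18:30-19:00 (add 5h to convert from UTC-5).
Gabriel ∩ Leo: 10:15-10:45, 12:45-14:45, 16:30-17:00, 17:30-18:30, 19:15-20:00.
Gabriel ∩ Leo ∩ Carol: 10:15-10:45, 12:45-14:45, 16:30-17:00, 17:30-18:30, 19:15-19:45.
Gabriel ∩ Leo ∩ Carol ∩ Farrukh: 12:45-13:15, 14:00-14:45, 17:30-18:30, 19:15-19:45.
Gabriel ∩ Leo ∩ Carol ∩ Farrukh ∩ Tomás: 18:00-18:30, 19:15-19:30.
Gabriel ∩ Leo ∩ Carol ∩ Farrukh ∩ Tomás ∩ Arjun: ∅.
There is no time when everyone is free.
There is no common window, so the total is 0 minutes.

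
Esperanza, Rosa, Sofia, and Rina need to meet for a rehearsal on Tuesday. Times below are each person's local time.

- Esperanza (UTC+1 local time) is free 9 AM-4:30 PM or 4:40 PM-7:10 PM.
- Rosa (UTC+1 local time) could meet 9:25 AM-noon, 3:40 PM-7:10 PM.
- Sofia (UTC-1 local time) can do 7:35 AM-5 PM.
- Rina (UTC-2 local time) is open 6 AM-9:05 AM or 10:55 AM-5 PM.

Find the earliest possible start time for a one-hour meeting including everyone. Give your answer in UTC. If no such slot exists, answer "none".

Esperanza in UTC: 08:00-15:30, 15:40-18:10 (subtract 1h to convert from UTC+1).
Rosa in UTC: 08:25-11:00, 14:40-18:10 (subtract 1h to convert from UTC+1).
Sofia in UTC: 08:35-18:00 (add 1h to convert from UTC-1).
Rina in UTC: 08:00-11:05, 12:55-19:00 (add 2h to convert from UTC-2).
Esperanza ∩ Rosa: 08:25-11:00, 14:40-15:30, 15:40-18:10.
Esperanza ∩ Rosa ∩ Sofia: 08:35-11:00, 14:40-15:30, 15:40-18:00.
Esperanza ∩ Rosa ∩ Sofia ∩ Rina: 08:35-11:00, 14:40-15:30, 15:40-18:00.
The first common window of at least 60 minutes is 08:35-11:00, so the earliest start is 08:35.

08:35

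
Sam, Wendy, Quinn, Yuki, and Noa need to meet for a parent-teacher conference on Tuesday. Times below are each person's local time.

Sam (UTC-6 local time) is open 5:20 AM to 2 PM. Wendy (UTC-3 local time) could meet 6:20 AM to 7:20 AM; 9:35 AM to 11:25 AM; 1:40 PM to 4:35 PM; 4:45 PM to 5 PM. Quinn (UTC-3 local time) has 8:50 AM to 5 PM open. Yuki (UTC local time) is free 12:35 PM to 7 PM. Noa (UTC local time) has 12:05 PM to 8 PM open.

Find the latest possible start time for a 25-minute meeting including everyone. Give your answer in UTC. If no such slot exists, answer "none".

Sam in UTC: 11:20-20:00 (add 6h to convert from UTC-6).
Wendy in UTC: 09:20-10:20, 12:35-14:25, 16:40-19:35, 19:45-20:00 (add 3h to convert from UTC-3).
Quinn in UTC: 11:50-20:00 (add 3h to convert from UTC-3).
Yuki in UTC: 12:35-19:00.
Noa in UTC: 12:05-20:00.
Sam ∩ Wendy: 12:35-14:25, 16:40-19:35, 19:45-20:00.
Sam ∩ Wendy ∩ Quinn: 12:35-14:25, 16:40-19:35, 19:45-20:00.
Sam ∩ Wendy ∩ Quinn ∩ Yuki: 12:35-14:25, 16:40-19:00.
Sam ∩ Wendy ∩ Quinn ∩ Yuki ∩ Noa: 12:35-14:25, 16:40-19:00.
The last common window of at least 25 minutes is 16:40-19:00; a 25-minute meeting can start as late as 18:35 and still end by 19:00.

18:35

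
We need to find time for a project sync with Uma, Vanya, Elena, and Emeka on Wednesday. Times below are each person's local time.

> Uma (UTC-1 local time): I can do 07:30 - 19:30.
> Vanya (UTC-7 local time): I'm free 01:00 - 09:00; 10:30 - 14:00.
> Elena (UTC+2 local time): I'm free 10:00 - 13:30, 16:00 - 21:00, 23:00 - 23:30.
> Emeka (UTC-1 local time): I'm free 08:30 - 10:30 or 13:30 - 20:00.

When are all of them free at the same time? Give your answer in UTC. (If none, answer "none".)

09:30-11:30, 14:30-16:00, 17:30-19:00

Uma in UTC: 08:30-20:30 (add 1h to convert from UTC-1).
Vanya in UTC: 08:00-16:00, 17:30-21:00 (add 7h to convert from UTC-7).
Elena in UTC: 08:00-11:30, 14:00-19:00, 21:00-21:30 (subtract 2h to convert from UTC+2).
Emeka in UTC: 09:30-11:30, 14:30-21:00 (add 1h to convert from UTC-1).
Uma ∩ Vanya: 08:30-16:00, 17:30-20:30.
Uma ∩ Vanya ∩ Elena: 08:30-11:30, 14:00-16:00, 17:30-19:00.
Uma ∩ Vanya ∩ Elena ∩ Emeka: 09:30-11:30, 14:30-16:00, 17:30-19:00.
So the common availability across everyone is 09:30-11:30, 14:30-16:00, 17:30-19:00.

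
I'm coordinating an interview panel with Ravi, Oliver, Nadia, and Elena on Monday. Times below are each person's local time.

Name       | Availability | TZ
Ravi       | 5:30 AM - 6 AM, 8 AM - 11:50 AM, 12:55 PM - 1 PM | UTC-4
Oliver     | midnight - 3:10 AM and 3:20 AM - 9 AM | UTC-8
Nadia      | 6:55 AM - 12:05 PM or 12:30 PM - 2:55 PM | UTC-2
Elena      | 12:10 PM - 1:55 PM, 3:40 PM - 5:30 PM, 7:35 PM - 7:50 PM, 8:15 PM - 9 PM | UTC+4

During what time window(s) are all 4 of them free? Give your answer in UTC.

09:30-09:55, 12:00-13:30, 15:35-15:50

Ravi in UTC: 09:30-10:00, 12:00-15:50, 16:55-17:00 (add 4h to convert from UTC-4).
Oliver in UTC: 08:00-11:10, 11:20-17:00 (add 8h to convert from UTC-8).
Nadia in UTC: 08:55-14:05, 14:30-16:55 (add 2h to convert from UTC-2).
Elena in UTC: 08:10-09:55, 11:40-13:30, 15:35-15:50, 16:15-17:00 (subtract 4h to convert from UTC+4).
Ravi ∩ Oliver: 09:30-10:00, 12:00-15:50, 16:55-17:00.
Ravi ∩ Oliver ∩ Nadia: 09:30-10:00, 12:00-14:05, 14:30-15:50.
Ravi ∩ Oliver ∩ Nadia ∩ Elena: 09:30-09:55, 12:00-13:30, 15:35-15:50.
Those are the intersection windows.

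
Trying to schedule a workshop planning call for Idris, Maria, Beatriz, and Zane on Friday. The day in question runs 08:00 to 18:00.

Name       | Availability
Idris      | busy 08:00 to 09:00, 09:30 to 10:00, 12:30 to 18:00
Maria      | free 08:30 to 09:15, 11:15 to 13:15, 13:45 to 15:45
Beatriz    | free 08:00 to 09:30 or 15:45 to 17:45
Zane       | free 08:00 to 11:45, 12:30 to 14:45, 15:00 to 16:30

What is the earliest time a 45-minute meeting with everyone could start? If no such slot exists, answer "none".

none

Idris free: 09:00-09:30, 10:00-12:30 (invert busy blocks within the working day).
Maria free: 08:30-09:15, 11:15-13:15, 13:45-15:45.
Beatriz free: 08:00-09:30, 15:45-17:45.
Zane free: 08:00-11:45, 12:30-14:45, 15:00-16:30.
Idris ∩ Maria: 09:00-09:15, 11:15-12:30.
Idris ∩ Maria ∩ Beatriz: 09:00-09:15.
Idris ∩ Maria ∩ Beatriz ∩ Zane: 09:00-09:15.
No common window is at least 45 minutes long.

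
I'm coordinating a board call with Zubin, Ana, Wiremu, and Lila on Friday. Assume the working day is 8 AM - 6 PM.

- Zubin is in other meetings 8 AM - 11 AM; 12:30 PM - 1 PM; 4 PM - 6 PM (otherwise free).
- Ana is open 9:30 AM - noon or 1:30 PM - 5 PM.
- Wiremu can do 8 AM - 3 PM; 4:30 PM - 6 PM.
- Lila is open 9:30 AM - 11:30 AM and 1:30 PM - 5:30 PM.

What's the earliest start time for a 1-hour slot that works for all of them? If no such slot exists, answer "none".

13:30

Zubin free: 11:00-12:30, 13:00-16:00 (invert busy blocks within the working day).
Ana free: 09:30-12:00, 13:30-17:00.
Wiremu free: 08:00-15:00, 16:30-18:00.
Lila free: 09:30-11:30, 13:30-17:30.
Zubin ∩ Ana: 11:00-12:00, 13:30-16:00.
Zubin ∩ Ana ∩ Wiremu: 11:00-12:00, 13:30-15:00.
Zubin ∩ Ana ∩ Wiremu ∩ Lila: 11:00-11:30, 13:30-15:00.
So the common availability across everyone is 11:00-11:30, 13:30-15:00.
The first common window of at least 60 minutes is 13:30-15:00, so the earliest start is 13:30.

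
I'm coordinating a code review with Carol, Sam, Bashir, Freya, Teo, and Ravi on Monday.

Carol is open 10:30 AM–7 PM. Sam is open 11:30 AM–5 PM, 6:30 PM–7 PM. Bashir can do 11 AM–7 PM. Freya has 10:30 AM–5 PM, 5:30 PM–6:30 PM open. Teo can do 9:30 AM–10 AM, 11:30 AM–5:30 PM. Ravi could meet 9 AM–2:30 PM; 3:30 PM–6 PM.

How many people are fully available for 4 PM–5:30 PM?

4

Carol, Bashir, Teo, and Ravi can make the full 16:00-17:30 slot — that's 4.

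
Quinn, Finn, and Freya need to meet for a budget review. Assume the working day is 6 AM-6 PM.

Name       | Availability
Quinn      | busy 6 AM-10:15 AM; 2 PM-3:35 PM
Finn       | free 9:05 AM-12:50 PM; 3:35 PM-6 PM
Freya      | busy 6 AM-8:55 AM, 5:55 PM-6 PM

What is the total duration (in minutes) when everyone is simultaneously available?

295

Quinn free: 10:15-14:00, 15:35-18:00 (invert busy blocks within the working day).
Finn free: 09:05-12:50, 15:35-18:00.
Freya free: 08:55-17:55 (invert busy blocks within the working day).
Quinn ∩ Finn: 10:15-12:50, 15:35-18:00.
Quinn ∩ Finn ∩ Freya: 10:15-12:50, 15:35-17:55.
Summing the common windows: 155 + 140 = 295 minutes.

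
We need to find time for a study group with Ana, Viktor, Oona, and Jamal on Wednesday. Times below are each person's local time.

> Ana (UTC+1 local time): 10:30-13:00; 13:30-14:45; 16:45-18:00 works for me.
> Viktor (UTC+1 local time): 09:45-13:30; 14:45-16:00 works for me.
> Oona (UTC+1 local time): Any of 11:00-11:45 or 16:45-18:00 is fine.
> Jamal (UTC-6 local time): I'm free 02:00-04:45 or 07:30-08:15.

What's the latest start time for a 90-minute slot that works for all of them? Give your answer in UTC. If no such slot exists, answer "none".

none

Ana in UTC: 09:30-12:00, 12:30-13:45, 15:45-17:00 (subtract 1h to convert from UTC+1).
Viktor in UTC: 08:45-12:30, 13:45-15:00 (subtract 1h to convert from UTC+1).
Oona in UTC: 10:00-10:45, 15:45-17:00 (subtract 1h to convert from UTC+1).
Jamal in UTC: 08:00-10:45, 13:30-14:15 (add 6h to convert from UTC-6).
Ana ∩ Viktor: 09:30-12:00.
Ana ∩ Viktor ∩ Oona: 10:00-10:45.
Ana ∩ Viktor ∩ Oona ∩ Jamal: 10:00-10:45.
So the common availability across everyone is 10:00-10:45.
No common window is at least 90 minutes long.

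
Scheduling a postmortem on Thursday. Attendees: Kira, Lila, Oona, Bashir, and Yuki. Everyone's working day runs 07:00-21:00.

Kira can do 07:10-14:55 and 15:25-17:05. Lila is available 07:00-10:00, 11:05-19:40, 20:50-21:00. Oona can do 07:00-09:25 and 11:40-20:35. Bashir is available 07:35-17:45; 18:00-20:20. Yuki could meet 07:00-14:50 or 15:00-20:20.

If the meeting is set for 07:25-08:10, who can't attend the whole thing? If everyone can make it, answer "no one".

Kira: free for 07:25-08:10. Lila: free for 07:25-08:10. Oona: free for 07:25-08:10. Bashir: not fully free for 07:25-08:10. Yuki: free for 07:25-08:10.

Bashir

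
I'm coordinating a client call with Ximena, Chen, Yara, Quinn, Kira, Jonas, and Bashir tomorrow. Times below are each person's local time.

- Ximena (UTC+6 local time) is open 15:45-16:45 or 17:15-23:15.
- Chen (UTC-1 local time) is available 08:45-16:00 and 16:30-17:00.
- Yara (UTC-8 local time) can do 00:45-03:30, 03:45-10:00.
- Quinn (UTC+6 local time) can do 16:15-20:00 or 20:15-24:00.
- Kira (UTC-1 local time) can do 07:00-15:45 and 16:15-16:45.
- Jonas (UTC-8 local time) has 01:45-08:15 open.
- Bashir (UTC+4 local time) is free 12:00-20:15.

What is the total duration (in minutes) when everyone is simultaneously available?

Ximena in UTC: 09:45-10:45, 11:15-17:15 (subtract 6h to convert from UTC+6).
Chen in UTC: 09:45-17:00, 17:30-18:00 (add 1h to convert from UTC-1).
Yara in UTC: 08:45-11:30, 11:45-18:00 (add 8h to convert from UTC-8).
Quinn in UTC: 10:15-14:00, 14:15-18:00 (subtract 6h to convert from UTC+6).
Kira in UTC: 08:00-16:45, 17:15-17:45 (add 1h to convert from UTC-1).
Jonas in UTC: 09:45-16:15 (add 8h to convert from UTC-8).
Bashir in UTC: 08:00-16:15 (subtract 4h to convert from UTC+4).
Ximena ∩ Chen: 09:45-10:45, 11:15-17:00.
Ximena ∩ Chen ∩ Yara: 09:45-10:45, 11:15-11:30, 11:45-17:00.
Ximena ∩ Chen ∩ Yara ∩ Quinn: 10:15-10:45, 11:15-11:30, 11:45-14:00, 14:15-17:00.
Ximena ∩ Chen ∩ Yara ∩ Quinn ∩ Kira: 10:15-10:45, 11:15-11:30, 11:45-14:00, 14:15-16:45.
Ximena ∩ Chen ∩ Yara ∩ Quinn ∩ Kira ∩ Jonas: 10:15-10:45, 11:15-11:30, 11:45-14:00, 14:15-16:15.
Ximena ∩ Chen ∩ Yara ∩ Quinn ∩ Kira ∩ Jonas ∩ Bashir: 10:15-10:45, 11:15-11:30, 11:45-14:00, 14:15-16:15.
Summing the common windows: 30 + 15 + 135 + 120 = 300 minutes.

300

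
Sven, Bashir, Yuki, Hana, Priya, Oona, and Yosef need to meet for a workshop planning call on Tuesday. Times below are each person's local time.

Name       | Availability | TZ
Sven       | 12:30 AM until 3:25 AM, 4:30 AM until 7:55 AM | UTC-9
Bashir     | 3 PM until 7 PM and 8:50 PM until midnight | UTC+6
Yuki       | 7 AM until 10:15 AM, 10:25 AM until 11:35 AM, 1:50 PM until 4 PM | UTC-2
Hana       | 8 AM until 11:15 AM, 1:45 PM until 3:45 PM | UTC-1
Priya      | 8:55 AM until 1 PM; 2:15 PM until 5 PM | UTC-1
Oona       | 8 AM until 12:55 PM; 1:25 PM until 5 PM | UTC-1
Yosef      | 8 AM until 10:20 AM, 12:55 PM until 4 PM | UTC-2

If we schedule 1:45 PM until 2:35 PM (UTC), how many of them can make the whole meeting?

1

Sven in UTC: 09:30-12:25, 13:30-16:55 (add 9h to convert from UTC-9).
Bashir in UTC: 09:00-13:00, 14:50-18:00 (subtract 6h to convert from UTC+6).
Yuki in UTC: 09:00-12:15, 12:25-13:35, 15:50-18:00 (add 2h to convert from UTC-2).
Hana in UTC: 09:00-12:15, 14:45-16:45 (add 1h to convert from UTC-1).
Priya in UTC: 09:55-14:00, 15:15-18:00 (add 1h to convert from UTC-1).
Oona in UTC: 09:00-13:55, 14:25-18:00 (add 1h to convert from UTC-1).
Yosef in UTC: 10:00-12:20, 14:55-18:00 (add 2h to convert from UTC-2).
Sven can make the full 13:45-14:35 slot — that's 1.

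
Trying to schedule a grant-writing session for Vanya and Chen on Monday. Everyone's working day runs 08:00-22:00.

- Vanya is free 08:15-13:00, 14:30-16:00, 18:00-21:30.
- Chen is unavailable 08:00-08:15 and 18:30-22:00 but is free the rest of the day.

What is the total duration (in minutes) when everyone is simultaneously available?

405

Vanya free: 08:15-13:00, 14:30-16:00, 18:00-21:30.
Chen free: 08:15-18:30 (invert busy blocks within the working day).
Vanya ∩ Chen: 08:15-13:00, 14:30-16:00, 18:00-18:30.
Summing the common windows: 285 + 90 + 30 = 405 minutes.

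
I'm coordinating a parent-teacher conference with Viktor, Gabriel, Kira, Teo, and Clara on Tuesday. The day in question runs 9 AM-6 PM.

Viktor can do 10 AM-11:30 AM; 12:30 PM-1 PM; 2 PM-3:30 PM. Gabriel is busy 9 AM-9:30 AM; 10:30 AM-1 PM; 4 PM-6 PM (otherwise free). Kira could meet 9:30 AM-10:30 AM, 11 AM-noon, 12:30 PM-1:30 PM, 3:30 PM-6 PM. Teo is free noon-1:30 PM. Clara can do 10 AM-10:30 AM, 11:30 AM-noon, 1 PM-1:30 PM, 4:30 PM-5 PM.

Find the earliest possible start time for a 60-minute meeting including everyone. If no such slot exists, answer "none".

none

Viktor free: 10:00-11:30, 12:30-13:00, 14:00-15:30.
Gabriel free: 09:30-10:30, 13:00-16:00 (invert busy blocks within the working day).
Kira free: 09:30-10:30, 11:00-12:00, 12:30-13:30, 15:30-18:00.
Teo free: 12:00-13:30.
Clara free: 10:00-10:30, 11:30-12:00, 13:00-13:30, 16:30-17:00.
Viktor ∩ Gabriel: 10:00-10:30, 14:00-15:30.
Viktor ∩ Gabriel ∩ Kira: 10:00-10:30.
Viktor ∩ Gabriel ∩ Kira ∩ Teo: ∅.
Viktor ∩ Gabriel ∩ Kira ∩ Teo ∩ Clara: ∅.
There is no time when everyone is free.
No common window is at least 60 minutes long.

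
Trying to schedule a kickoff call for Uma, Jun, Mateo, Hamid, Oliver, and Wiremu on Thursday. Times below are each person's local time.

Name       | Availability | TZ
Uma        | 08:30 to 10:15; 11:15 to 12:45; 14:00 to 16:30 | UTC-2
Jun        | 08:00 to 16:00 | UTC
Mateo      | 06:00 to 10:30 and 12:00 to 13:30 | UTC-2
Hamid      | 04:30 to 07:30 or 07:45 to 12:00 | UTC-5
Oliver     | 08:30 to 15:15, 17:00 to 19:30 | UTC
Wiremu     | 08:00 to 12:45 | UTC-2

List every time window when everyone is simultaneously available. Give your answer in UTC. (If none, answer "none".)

Uma in UTC: 10:30-12:15, 13:15-14:45, 16:00-18:30 (add 2h to convert from UTC-2).
Jun in UTC: 08:00-16:00.
Mateo in UTC: 08:00-12:30, 14:00-15:30 (add 2h to convert from UTC-2).
Hamid in UTC: 09:30-12:30, 12:45-17:00 (add 5h to convert from UTC-5).
Oliver in UTC: 08:30-15:15, 17:00-19:30.
Wiremu in UTC: 10:00-14:45 (add 2h to convert from UTC-2).
Uma ∩ Jun: 10:30-12:15, 13:15-14:45.
Uma ∩ Jun ∩ Mateo: 10:30-12:15, 14:00-14:45.
Uma ∩ Jun ∩ Mateo ∩ Hamid: 10:30-12:15, 14:00-14:45.
Uma ∩ Jun ∩ Mateo ∩ Hamid ∩ Oliver: 10:30-12:15, 14:00-14:45.
Uma ∩ Jun ∩ Mateo ∩ Hamid ∩ Oliver ∩ Wiremu: 10:30-12:15, 14:00-14:45.
So the common availability across everyone is 10:30-12:15, 14:00-14:45.

10:30-12:15, 14:00-14:45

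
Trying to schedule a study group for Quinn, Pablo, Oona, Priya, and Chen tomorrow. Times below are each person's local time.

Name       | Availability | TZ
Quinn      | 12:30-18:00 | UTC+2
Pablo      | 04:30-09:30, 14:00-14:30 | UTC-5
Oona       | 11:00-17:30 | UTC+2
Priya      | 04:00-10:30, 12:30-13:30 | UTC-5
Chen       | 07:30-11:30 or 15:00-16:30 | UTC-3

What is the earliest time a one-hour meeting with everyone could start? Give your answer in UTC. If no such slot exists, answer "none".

Quinn in UTC: 10:30-16:00 (subtract 2h to convert from UTC+2).
Pablo in UTC: 09:30-14:30, 19:00-19:30 (add 5h to convert from UTC-5).
Oona in UTC: 09:00-15:30 (subtract 2h to convert from UTC+2).
Priya in UTC: 09:00-15:30, 17:30-18:30 (add 5h to convert from UTC-5).
Chen in UTC: 10:30-14:30, 18:00-19:30 (add 3h to convert from UTC-3).
Quinn ∩ Pablo: 10:30-14:30.
Quinn ∩ Pablo ∩ Oona: 10:30-14:30.
Quinn ∩ Pablo ∩ Oona ∩ Priya: 10:30-14:30.
Quinn ∩ Pablo ∩ Oona ∩ Priya ∩ Chen: 10:30-14:30.
The first common window of at least 60 minutes is 10:30-14:30, so the earliest start is 10:30.

10:30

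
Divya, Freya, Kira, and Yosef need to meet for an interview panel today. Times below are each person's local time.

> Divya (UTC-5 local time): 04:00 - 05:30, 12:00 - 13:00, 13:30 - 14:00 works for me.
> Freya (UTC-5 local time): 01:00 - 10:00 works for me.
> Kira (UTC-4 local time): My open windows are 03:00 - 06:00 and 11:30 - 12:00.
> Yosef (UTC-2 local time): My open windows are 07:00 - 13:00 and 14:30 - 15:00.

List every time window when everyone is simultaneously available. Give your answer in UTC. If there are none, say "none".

Divya in UTC: 09:00-10:30, 17:00-18:00, 18:30-19:00 (add 5h to convert from UTC-5).
Freya in UTC: 06:00-15:00 (add 5h to convert from UTC-5).
Kira in UTC: 07:00-10:00, 15:30-16:00 (add 4h to convert from UTC-4).
Yosef in UTC: 09:00-15:00, 16:30-17:00 (add 2h to convert from UTC-2).
Divya ∩ Freya: 09:00-10:30.
Divya ∩ Freya ∩ Kira: 09:00-10:00.
Divya ∩ Freya ∩ Kira ∩ Yosef: 09:00-10:00.
So the common availability across everyone is 09:00-10:00.

09:00-10:00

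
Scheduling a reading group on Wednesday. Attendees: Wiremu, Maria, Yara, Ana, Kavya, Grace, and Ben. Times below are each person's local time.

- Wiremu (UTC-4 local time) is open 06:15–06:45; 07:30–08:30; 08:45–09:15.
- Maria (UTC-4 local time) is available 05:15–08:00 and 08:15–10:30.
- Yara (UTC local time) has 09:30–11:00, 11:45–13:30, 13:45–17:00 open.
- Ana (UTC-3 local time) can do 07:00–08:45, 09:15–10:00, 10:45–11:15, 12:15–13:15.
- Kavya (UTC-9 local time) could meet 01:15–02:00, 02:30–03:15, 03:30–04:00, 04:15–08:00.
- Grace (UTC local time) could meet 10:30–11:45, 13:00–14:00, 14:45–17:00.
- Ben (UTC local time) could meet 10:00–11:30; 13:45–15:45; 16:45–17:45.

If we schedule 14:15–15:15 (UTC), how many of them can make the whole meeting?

3

Wiremu in UTC: 10:15-10:45, 11:30-12:30, 12:45-13:15 (add 4h to convert from UTC-4).
Maria in UTC: 09:15-12:00, 12:15-14:30 (add 4h to convert from UTC-4).
Yara in UTC: 09:30-11:00, 11:45-13:30, 13:45-17:00.
Ana in UTC: 10:00-11:45, 12:15-13:00, 13:45-14:15, 15:15-16:15 (add 3h to convert from UTC-3).
Kavya in UTC: 10:15-11:00, 11:30-12:15, 12:30-13:00, 13:15-17:00 (add 9h to convert from UTC-9).
Grace in UTC: 10:30-11:45, 13:00-14:00, 14:45-17:00.
Ben in UTC: 10:00-11:30, 13:45-15:45, 16:45-17:45.
Yara, Kavya, and Ben can make the full 14:15-15:15 slot — that's 3.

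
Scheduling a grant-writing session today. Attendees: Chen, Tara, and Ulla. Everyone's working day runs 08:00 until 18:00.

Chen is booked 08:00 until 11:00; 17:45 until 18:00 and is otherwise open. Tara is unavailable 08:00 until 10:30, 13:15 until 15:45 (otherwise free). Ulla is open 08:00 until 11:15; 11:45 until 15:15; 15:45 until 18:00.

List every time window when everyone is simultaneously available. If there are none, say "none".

11:00-11:15, 11:45-13:15, 15:45-17:45

Chen free: 11:00-17:45 (invert busy blocks within the working day).
Tara free: 10:30-13:15, 15:45-18:00 (invert busy blocks within the working day).
Ulla free: 08:00-11:15, 11:45-15:15, 15:45-18:00.
Chen ∩ Tara: 11:00-13:15, 15:45-17:45.
Chen ∩ Tara ∩ Ulla: 11:00-11:15, 11:45-13:15, 15:45-17:45.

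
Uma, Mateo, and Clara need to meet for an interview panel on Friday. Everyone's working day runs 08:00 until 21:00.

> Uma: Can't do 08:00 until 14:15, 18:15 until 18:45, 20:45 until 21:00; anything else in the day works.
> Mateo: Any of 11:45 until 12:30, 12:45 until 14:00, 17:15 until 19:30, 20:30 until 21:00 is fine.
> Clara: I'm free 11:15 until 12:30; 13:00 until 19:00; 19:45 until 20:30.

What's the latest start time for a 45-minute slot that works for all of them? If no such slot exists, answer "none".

Uma free: 14:15-18:15, 18:45-20:45 (invert busy blocks within the working day).
Mateo free: 11:45-12:30, 12:45-14:00, 17:15-19:30, 20:30-21:00.
Clara free: 11:15-12:30, 13:00-19:00, 19:45-20:30.
Uma ∩ Mateo: 17:15-18:15, 18:45-19:30, 20:30-20:45.
Uma ∩ Mateo ∩ Clara: 17:15-18:15, 18:45-19:00.
The last common window of at least 45 minutes is 17:15-18:15; a 45-minute meeting can start as late as 17:30 and still end by 18:15.

17:30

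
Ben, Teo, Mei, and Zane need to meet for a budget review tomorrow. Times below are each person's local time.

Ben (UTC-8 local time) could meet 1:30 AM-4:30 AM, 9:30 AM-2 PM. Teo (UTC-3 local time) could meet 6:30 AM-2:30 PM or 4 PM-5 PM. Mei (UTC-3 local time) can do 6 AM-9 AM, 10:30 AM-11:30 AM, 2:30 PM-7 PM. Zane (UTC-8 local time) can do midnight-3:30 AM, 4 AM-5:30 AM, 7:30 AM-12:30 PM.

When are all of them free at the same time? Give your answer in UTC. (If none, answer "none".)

Ben in UTC: 09:30-12:30, 17:30-22:00 (add 8h to convert from UTC-8).
Teo in UTC: 09:30-17:30, 19:00-20:00 (add 3h to convert from UTC-3).
Mei in UTC: 09:00-12:00, 13:30-14:30, 17:30-22:00 (add 3h to convert from UTC-3).
Zane in UTC: 08:00-11:30, 12:00-13:30, 15:30-20:30 (add 8h to convert from UTC-8).
Ben ∩ Teo: 09:30-12:30, 19:00-20:00.
Ben ∩ Teo ∩ Mei: 09:30-12:00, 19:00-20:00.
Ben ∩ Teo ∩ Mei ∩ Zane: 09:30-11:30, 19:00-20:00.

09:30-11:30, 19:00-20:00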